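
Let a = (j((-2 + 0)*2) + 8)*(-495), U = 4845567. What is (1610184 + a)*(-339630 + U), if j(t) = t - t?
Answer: 7237544151888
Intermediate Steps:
j(t) = 0
a = -3960 (a = (0 + 8)*(-495) = 8*(-495) = -3960)
(1610184 + a)*(-339630 + U) = (1610184 - 3960)*(-339630 + 4845567) = 1606224*4505937 = 7237544151888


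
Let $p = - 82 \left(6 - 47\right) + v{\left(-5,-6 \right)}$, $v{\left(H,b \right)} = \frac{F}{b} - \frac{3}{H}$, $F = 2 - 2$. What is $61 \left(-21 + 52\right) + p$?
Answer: $\frac{26268}{5} \approx 5253.6$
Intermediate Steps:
$F = 0$
$v{\left(H,b \right)} = - \frac{3}{H}$ ($v{\left(H,b \right)} = \frac{0}{b} - \frac{3}{H} = 0 - \frac{3}{H} = - \frac{3}{H}$)
$p = \frac{16813}{5}$ ($p = - 82 \left(6 - 47\right) - \frac{3}{-5} = - 82 \left(6 - 47\right) - - \frac{3}{5} = \left(-82\right) \left(-41\right) + \frac{3}{5} = 3362 + \frac{3}{5} = \frac{16813}{5} \approx 3362.6$)
$61 \left(-21 + 52\right) + p = 61 \left(-21 + 52\right) + \frac{16813}{5} = 61 \cdot 31 + \frac{16813}{5} = 1891 + \frac{16813}{5} = \frac{26268}{5}$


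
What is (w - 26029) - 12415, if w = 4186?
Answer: -34258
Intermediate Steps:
(w - 26029) - 12415 = (4186 - 26029) - 12415 = -21843 - 12415 = -34258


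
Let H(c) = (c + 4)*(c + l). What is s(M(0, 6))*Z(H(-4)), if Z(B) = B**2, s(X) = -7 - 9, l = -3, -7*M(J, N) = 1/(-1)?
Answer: 0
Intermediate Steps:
M(J, N) = 1/7 (M(J, N) = -1/7/(-1) = -1/7*(-1) = 1/7)
s(X) = -16
H(c) = (-3 + c)*(4 + c) (H(c) = (c + 4)*(c - 3) = (4 + c)*(-3 + c) = (-3 + c)*(4 + c))
s(M(0, 6))*Z(H(-4)) = -16*(-12 - 4 + (-4)**2)**2 = -16*(-12 - 4 + 16)**2 = -16*0**2 = -16*0 = 0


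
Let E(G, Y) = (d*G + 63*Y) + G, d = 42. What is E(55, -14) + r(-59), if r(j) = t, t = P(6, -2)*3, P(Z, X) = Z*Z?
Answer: 1591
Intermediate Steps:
P(Z, X) = Z**2
t = 108 (t = 6**2*3 = 36*3 = 108)
r(j) = 108
E(G, Y) = 43*G + 63*Y (E(G, Y) = (42*G + 63*Y) + G = 43*G + 63*Y)
E(55, -14) + r(-59) = (43*55 + 63*(-14)) + 108 = (2365 - 882) + 108 = 1483 + 108 = 1591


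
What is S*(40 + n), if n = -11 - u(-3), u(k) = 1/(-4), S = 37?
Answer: 4329/4 ≈ 1082.3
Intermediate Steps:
u(k) = -¼
n = -43/4 (n = -11 - 1*(-¼) = -11 + ¼ = -43/4 ≈ -10.750)
S*(40 + n) = 37*(40 - 43/4) = 37*(117/4) = 4329/4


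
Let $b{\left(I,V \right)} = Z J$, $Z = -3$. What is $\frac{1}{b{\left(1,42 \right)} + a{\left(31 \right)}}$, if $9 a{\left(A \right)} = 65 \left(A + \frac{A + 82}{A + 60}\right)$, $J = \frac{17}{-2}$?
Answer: $\frac{14}{3617} \approx 0.0038706$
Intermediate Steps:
$J = - \frac{17}{2}$ ($J = 17 \left(- \frac{1}{2}\right) = - \frac{17}{2} \approx -8.5$)
$b{\left(I,V \right)} = \frac{51}{2}$ ($b{\left(I,V \right)} = \left(-3\right) \left(- \frac{17}{2}\right) = \frac{51}{2}$)
$a{\left(A \right)} = \frac{65 A}{9} + \frac{65 \left(82 + A\right)}{9 \left(60 + A\right)}$ ($a{\left(A \right)} = \frac{65 \left(A + \frac{A + 82}{A + 60}\right)}{9} = \frac{65 \left(A + \frac{82 + A}{60 + A}\right)}{9} = \frac{65 A + \frac{65 \left(82 + A\right)}{60 + A}}{9} = \frac{65 A}{9} + \frac{65 \left(82 + A\right)}{9 \left(60 + A\right)}$)
$\frac{1}{b{\left(1,42 \right)} + a{\left(31 \right)}} = \frac{1}{\frac{51}{2} + \frac{65 \left(82 + 31^{2} + 61 \cdot 31\right)}{9 \left(60 + 31\right)}} = \frac{1}{\frac{51}{2} + \frac{65 \left(82 + 961 + 1891\right)}{9 \cdot 91}} = \frac{1}{\frac{51}{2} + \frac{65}{9} \cdot \frac{1}{91} \cdot 2934} = \frac{1}{\frac{51}{2} + \frac{1630}{7}} = \frac{1}{\frac{3617}{14}} = \frac{14}{3617}$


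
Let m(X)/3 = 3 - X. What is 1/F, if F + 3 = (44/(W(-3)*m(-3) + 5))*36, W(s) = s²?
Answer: 167/1083 ≈ 0.15420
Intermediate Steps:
m(X) = 9 - 3*X (m(X) = 3*(3 - X) = 9 - 3*X)
F = 1083/167 (F = -3 + (44/((-3)²*(9 - 3*(-3)) + 5))*36 = -3 + (44/(9*(9 + 9) + 5))*36 = -3 + (44/(9*18 + 5))*36 = -3 + (44/(162 + 5))*36 = -3 + (44/167)*36 = -3 + 1584/167 = 1083/167 ≈ 6.4850)
1/F = 1/(1083/167) = 167/1083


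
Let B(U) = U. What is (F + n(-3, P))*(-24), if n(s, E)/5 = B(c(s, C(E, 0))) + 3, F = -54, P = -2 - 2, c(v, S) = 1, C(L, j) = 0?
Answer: 816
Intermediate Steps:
P = -4
n(s, E) = 20 (n(s, E) = 5*(1 + 3) = 5*4 = 20)
(F + n(-3, P))*(-24) = (-54 + 20)*(-24) = -34*(-24) = 816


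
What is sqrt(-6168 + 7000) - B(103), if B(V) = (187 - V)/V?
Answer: -84/103 + 8*sqrt(13) ≈ 28.029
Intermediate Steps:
B(V) = (187 - V)/V
sqrt(-6168 + 7000) - B(103) = sqrt(-6168 + 7000) - (187 - 1*103)/103 = sqrt(832) - (187 - 103)/103 = 8*sqrt(13) - 84/103 = -84/103 + 8*sqrt(13)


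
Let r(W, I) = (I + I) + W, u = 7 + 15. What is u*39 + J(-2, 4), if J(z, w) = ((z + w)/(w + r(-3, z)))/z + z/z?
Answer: 2578/3 ≈ 859.33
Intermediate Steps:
u = 22
r(W, I) = W + 2*I (r(W, I) = 2*I + W = W + 2*I)
J(z, w) = 1 + (w + z)/(z*(-3 + w + 2*z)) (J(z, w) = ((z + w)/(w + (-3 + 2*z)))/z + z/z = ((w + z)/(-3 + w + 2*z))/z + 1 = (w + z)/(z*(-3 + w + 2*z)) + 1 = 1 + (w + z)/(z*(-3 + w + 2*z)))
u*39 + J(-2, 4) = 22*39 + (4 - 2 + 4*(-2) - 2*(-3 + 2*(-2)))/((-2)*(-3 + 4 + 2*(-2))) = 858 - (4 - 2 - 8 - 2*(-3 - 4))/(2*(-3 + 4 - 4)) = 858 - ½*(4 - 2 - 8 - 2*(-7))/(-3) = 858 - ½*(-⅓)*(4 - 2 - 8 + 14) = 858 - ½*(-⅓)*8 = 858 + 4/3 = 2578/3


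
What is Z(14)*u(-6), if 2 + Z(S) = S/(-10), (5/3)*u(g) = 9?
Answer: -459/25 ≈ -18.360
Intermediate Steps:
u(g) = 27/5 (u(g) = (⅗)*9 = 27/5)
Z(S) = -2 - S/10 (Z(S) = -2 + S/(-10) = -2 + S*(-⅒) = -2 - S/10)
Z(14)*u(-6) = (-2 - ⅒*14)*(27/5) = (-2 - 7/5)*(27/5) = -17/5*27/5 = -459/25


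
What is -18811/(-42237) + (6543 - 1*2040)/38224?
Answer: 69940375/124189776 ≈ 0.56317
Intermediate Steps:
-18811/(-42237) + (6543 - 1*2040)/38224 = -18811*(-1/42237) + (6543 - 2040)*(1/38224) = 1447/3249 + 4503*(1/38224) = 1447/3249 + 4503/38224 = 69940375/124189776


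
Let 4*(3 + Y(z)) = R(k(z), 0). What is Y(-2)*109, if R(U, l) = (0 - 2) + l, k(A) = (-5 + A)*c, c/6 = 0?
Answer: -763/2 ≈ -381.50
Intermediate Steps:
c = 0 (c = 6*0 = 0)
k(A) = 0 (k(A) = (-5 + A)*0 = 0)
R(U, l) = -2 + l
Y(z) = -7/2 (Y(z) = -3 + (-2 + 0)/4 = -3 + (1/4)*(-2) = -3 - 1/2 = -7/2)
Y(-2)*109 = -7/2*109 = -763/2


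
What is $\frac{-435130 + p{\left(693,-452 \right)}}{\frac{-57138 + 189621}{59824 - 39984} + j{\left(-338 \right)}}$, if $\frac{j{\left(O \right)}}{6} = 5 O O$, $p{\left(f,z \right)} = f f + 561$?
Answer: $\frac{906291200}{67998161283} \approx 0.013328$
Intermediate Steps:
$p{\left(f,z \right)} = 561 + f^{2}$ ($p{\left(f,z \right)} = f^{2} + 561 = 561 + f^{2}$)
$j{\left(O \right)} = 30 O^{2}$ ($j{\left(O \right)} = 6 \cdot 5 O O = 6 \cdot 5 O^{2} = 30 O^{2}$)
$\frac{-435130 + p{\left(693,-452 \right)}}{\frac{-57138 + 189621}{59824 - 39984} + j{\left(-338 \right)}} = \frac{-435130 + \left(561 + 693^{2}\right)}{\frac{-57138 + 189621}{59824 - 39984} + 30 \left(-338\right)^{2}} = \frac{-435130 + \left(561 + 480249\right)}{\frac{132483}{19840} + 30 \cdot 114244} = \frac{-435130 + 480810}{132483 \cdot \frac{1}{19840} + 3427320} = \frac{45680}{\frac{132483}{19840} + 3427320} = \frac{45680}{\frac{67998161283}{19840}} = 45680 \cdot \frac{19840}{67998161283} = \frac{906291200}{67998161283}$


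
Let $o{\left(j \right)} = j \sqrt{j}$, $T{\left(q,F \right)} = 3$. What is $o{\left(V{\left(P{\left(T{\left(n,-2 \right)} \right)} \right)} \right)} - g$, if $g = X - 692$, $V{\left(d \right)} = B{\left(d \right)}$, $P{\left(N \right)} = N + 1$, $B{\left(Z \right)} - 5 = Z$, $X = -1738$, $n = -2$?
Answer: $2457$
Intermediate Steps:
$B{\left(Z \right)} = 5 + Z$
$P{\left(N \right)} = 1 + N$
$V{\left(d \right)} = 5 + d$
$g = -2430$ ($g = -1738 - 692 = -2430$)
$o{\left(j \right)} = j^{\frac{3}{2}}$
$o{\left(V{\left(P{\left(T{\left(n,-2 \right)} \right)} \right)} \right)} - g = \left(5 + \left(1 + 3\right)\right)^{\frac{3}{2}} - -2430 = \left(5 + 4\right)^{\frac{3}{2}} + 2430 = 9^{\frac{3}{2}} + 2430 = 27 + 2430 = 2457$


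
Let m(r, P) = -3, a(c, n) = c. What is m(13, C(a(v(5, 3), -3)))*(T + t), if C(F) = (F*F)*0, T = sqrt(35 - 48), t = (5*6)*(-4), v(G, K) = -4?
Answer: 360 - 3*I*sqrt(13) ≈ 360.0 - 10.817*I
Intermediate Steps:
t = -120 (t = 30*(-4) = -120)
T = I*sqrt(13) (T = sqrt(-13) = I*sqrt(13) ≈ 3.6056*I)
C(F) = 0 (C(F) = F**2*0 = 0)
m(13, C(a(v(5, 3), -3)))*(T + t) = -3*(I*sqrt(13) - 120) = -3*(-120 + I*sqrt(13)) = 360 - 3*I*sqrt(13)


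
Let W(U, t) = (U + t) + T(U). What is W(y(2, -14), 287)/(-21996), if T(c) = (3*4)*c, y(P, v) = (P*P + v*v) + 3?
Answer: -1463/10998 ≈ -0.13302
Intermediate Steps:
y(P, v) = 3 + P**2 + v**2 (y(P, v) = (P**2 + v**2) + 3 = 3 + P**2 + v**2)
T(c) = 12*c
W(U, t) = t + 13*U (W(U, t) = (U + t) + 12*U = t + 13*U)
W(y(2, -14), 287)/(-21996) = (287 + 13*(3 + 2**2 + (-14)**2))/(-21996) = (287 + 13*(3 + 4 + 196))*(-1/21996) = (287 + 13*203)*(-1/21996) = (287 + 2639)*(-1/21996) = 2926*(-1/21996) = -1463/10998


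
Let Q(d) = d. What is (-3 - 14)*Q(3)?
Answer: -51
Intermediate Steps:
(-3 - 14)*Q(3) = (-3 - 14)*3 = -17*3 = -51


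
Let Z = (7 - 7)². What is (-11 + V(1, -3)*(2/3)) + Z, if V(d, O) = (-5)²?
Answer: 17/3 ≈ 5.6667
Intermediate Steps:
V(d, O) = 25
Z = 0 (Z = 0² = 0)
(-11 + V(1, -3)*(2/3)) + Z = (-11 + 25*(2/3)) + 0 = (-11 + 25*(2*(⅓))) + 0 = (-11 + 25*(⅔)) + 0 = (-11 + 50/3) + 0 = 17/3 + 0 = 17/3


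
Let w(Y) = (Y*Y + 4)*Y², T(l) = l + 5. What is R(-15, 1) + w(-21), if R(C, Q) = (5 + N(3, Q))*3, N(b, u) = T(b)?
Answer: 196284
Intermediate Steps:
T(l) = 5 + l
N(b, u) = 5 + b
R(C, Q) = 39 (R(C, Q) = (5 + (5 + 3))*3 = (5 + 8)*3 = 13*3 = 39)
w(Y) = Y²*(4 + Y²) (w(Y) = (Y² + 4)*Y² = (4 + Y²)*Y² = Y²*(4 + Y²))
R(-15, 1) + w(-21) = 39 + (-21)²*(4 + (-21)²) = 39 + 441*(4 + 441) = 39 + 441*445 = 39 + 196245 = 196284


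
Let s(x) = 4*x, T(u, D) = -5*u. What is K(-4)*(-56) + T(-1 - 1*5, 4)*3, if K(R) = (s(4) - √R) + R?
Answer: -582 + 112*I ≈ -582.0 + 112.0*I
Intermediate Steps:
K(R) = 16 + R - √R (K(R) = (4*4 - √R) + R = (16 - √R) + R = 16 + R - √R)
K(-4)*(-56) + T(-1 - 1*5, 4)*3 = (16 - 4 - √(-4))*(-56) - 5*(-1 - 1*5)*3 = (16 - 4 - 2*I)*(-56) - 5*(-1 - 5)*3 = (16 - 4 - 2*I)*(-56) - 5*(-6)*3 = (12 - 2*I)*(-56) + 30*3 = (-672 + 112*I) + 90 = -582 + 112*I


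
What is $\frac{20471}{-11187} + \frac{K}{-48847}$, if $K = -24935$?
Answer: $- \frac{65545372}{49677399} \approx -1.3194$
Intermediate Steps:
$\frac{20471}{-11187} + \frac{K}{-48847} = \frac{20471}{-11187} - \frac{24935}{-48847} = 20471 \left(- \frac{1}{11187}\right) - - \frac{24935}{48847} = - \frac{1861}{1017} + \frac{24935}{48847} = - \frac{65545372}{49677399}$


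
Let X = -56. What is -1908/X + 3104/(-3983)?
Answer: 265205/7966 ≈ 33.292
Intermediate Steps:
-1908/X + 3104/(-3983) = -1908/(-56) + 3104/(-3983) = -1908*(-1/56) + 3104*(-1/3983) = 477/14 - 3104/3983 = 265205/7966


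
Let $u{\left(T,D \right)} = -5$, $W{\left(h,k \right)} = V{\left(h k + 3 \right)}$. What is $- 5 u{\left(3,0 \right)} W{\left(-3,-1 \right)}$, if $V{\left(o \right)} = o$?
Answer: $150$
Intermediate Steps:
$W{\left(h,k \right)} = 3 + h k$ ($W{\left(h,k \right)} = h k + 3 = 3 + h k$)
$- 5 u{\left(3,0 \right)} W{\left(-3,-1 \right)} = - 5 \left(-5\right) \left(3 - -3\right) = - \left(-25\right) \left(3 + 3\right) = - \left(-25\right) 6 = \left(-1\right) \left(-150\right) = 150$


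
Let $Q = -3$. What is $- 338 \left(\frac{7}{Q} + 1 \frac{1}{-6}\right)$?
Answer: $845$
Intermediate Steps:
$- 338 \left(\frac{7}{Q} + 1 \frac{1}{-6}\right) = - 338 \left(\frac{7}{-3} + 1 \frac{1}{-6}\right) = - 338 \left(7 \left(- \frac{1}{3}\right) + 1 \left(- \frac{1}{6}\right)\right) = - 338 \left(- \frac{7}{3} - \frac{1}{6}\right) = \left(-338\right) \left(- \frac{5}{2}\right) = 845$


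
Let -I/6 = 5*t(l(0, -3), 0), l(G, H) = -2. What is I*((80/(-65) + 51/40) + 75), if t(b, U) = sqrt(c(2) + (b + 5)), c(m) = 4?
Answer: -117069*sqrt(7)/52 ≈ -5956.5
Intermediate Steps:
t(b, U) = sqrt(9 + b) (t(b, U) = sqrt(4 + (b + 5)) = sqrt(4 + (5 + b)) = sqrt(9 + b))
I = -30*sqrt(7) (I = -30*sqrt(9 - 2) = -30*sqrt(7) ≈ -79.373)
I*((80/(-65) + 51/40) + 75) = (-30*sqrt(7))*((80/(-65) + 51/40) + 75) = (-30*sqrt(7))*((80*(-1/65) + 51*(1/40)) + 75) = (-30*sqrt(7))*((-16/13 + 51/40) + 75) = (-30*sqrt(7))*(23/520 + 75) = -30*sqrt(7)*(39023/520) = -117069*sqrt(7)/52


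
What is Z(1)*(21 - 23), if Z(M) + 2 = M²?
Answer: 2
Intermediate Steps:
Z(M) = -2 + M²
Z(1)*(21 - 23) = (-2 + 1²)*(21 - 23) = (-2 + 1)*(-2) = -1*(-2) = 2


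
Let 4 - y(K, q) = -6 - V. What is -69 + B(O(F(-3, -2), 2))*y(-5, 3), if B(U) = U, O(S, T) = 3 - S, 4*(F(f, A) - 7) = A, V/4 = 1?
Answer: -118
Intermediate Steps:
V = 4 (V = 4*1 = 4)
F(f, A) = 7 + A/4
y(K, q) = 14 (y(K, q) = 4 - (-6 - 1*4) = 4 - (-6 - 4) = 4 - 1*(-10) = 4 + 10 = 14)
-69 + B(O(F(-3, -2), 2))*y(-5, 3) = -69 + (3 - (7 + (¼)*(-2)))*14 = -69 + (3 - (7 - ½))*14 = -69 + (3 - 1*13/2)*14 = -69 + (3 - 13/2)*14 = -69 - 7/2*14 = -69 - 49 = -118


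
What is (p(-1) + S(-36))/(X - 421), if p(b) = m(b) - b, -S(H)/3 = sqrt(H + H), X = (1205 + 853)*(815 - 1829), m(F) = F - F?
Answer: -1/2087233 + 18*I*sqrt(2)/2087233 ≈ -4.791e-7 + 1.2196e-5*I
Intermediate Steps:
m(F) = 0
X = -2086812 (X = 2058*(-1014) = -2086812)
S(H) = -3*sqrt(2)*sqrt(H) (S(H) = -3*sqrt(H + H) = -3*sqrt(2)*sqrt(H))
p(b) = -b (p(b) = 0 - b = -b)
(p(-1) + S(-36))/(X - 421) = (-1*(-1) - 3*sqrt(2)*sqrt(-36))/(-2086812 - 421) = (1 - 3*sqrt(2)*6*I)/(-2087233) = (1 - 18*I*sqrt(2))*(-1/2087233) = -1/2087233 + 18*I*sqrt(2)/2087233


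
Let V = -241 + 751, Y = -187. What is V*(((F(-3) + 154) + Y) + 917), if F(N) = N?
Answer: 449310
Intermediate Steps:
V = 510
V*(((F(-3) + 154) + Y) + 917) = 510*(((-3 + 154) - 187) + 917) = 510*((151 - 187) + 917) = 510*(-36 + 917) = 510*881 = 449310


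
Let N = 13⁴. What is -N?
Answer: -28561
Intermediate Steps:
N = 28561
-N = -1*28561 = -28561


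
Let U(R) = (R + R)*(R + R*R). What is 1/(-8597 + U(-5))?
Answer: -1/8797 ≈ -0.00011368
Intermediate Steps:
U(R) = 2*R*(R + R²) (U(R) = (2*R)*(R + R²) = 2*R*(R + R²))
1/(-8597 + U(-5)) = 1/(-8597 + 2*(-5)²*(1 - 5)) = 1/(-8597 + 2*25*(-4)) = 1/(-8597 - 200) = 1/(-8797) = -1/8797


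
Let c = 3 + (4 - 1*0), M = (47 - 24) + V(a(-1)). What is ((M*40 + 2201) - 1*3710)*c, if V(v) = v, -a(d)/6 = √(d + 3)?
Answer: -4123 - 1680*√2 ≈ -6498.9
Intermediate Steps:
a(d) = -6*√(3 + d) (a(d) = -6*√(d + 3) = -6*√(3 + d))
M = 23 - 6*√2 (M = (47 - 24) - 6*√(3 - 1) = 23 - 6*√2 ≈ 14.515)
c = 7 (c = 3 + (4 + 0) = 3 + 4 = 7)
((M*40 + 2201) - 1*3710)*c = (((23 - 6*√2)*40 + 2201) - 1*3710)*7 = (((920 - 240*√2) + 2201) - 3710)*7 = ((3121 - 240*√2) - 3710)*7 = (-589 - 240*√2)*7 = -4123 - 1680*√2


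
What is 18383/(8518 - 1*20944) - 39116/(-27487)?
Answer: -19238105/341553462 ≈ -0.056325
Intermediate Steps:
18383/(8518 - 1*20944) - 39116/(-27487) = 18383/(8518 - 20944) - 39116*(-1/27487) = 18383/(-12426) + 39116/27487 = 18383*(-1/12426) + 39116/27487 = -18383/12426 + 39116/27487 = -19238105/341553462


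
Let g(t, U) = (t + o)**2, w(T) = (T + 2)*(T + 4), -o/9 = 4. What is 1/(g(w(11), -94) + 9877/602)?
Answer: 86/2175577 ≈ 3.9530e-5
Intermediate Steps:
o = -36 (o = -9*4 = -36)
w(T) = (2 + T)*(4 + T)
g(t, U) = (-36 + t)**2 (g(t, U) = (t - 36)**2 = (-36 + t)**2)
1/(g(w(11), -94) + 9877/602) = 1/((-36 + (8 + 11**2 + 6*11))**2 + 9877/602) = 1/((-36 + (8 + 121 + 66))**2 + 9877*(1/602)) = 1/((-36 + 195)**2 + 1411/86) = 1/(159**2 + 1411/86) = 1/(25281 + 1411/86) = 1/(2175577/86) = 86/2175577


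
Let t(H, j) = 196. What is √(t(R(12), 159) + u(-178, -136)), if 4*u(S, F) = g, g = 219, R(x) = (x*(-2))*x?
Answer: √1003/2 ≈ 15.835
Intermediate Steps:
R(x) = -2*x² (R(x) = (-2*x)*x = -2*x²)
u(S, F) = 219/4 (u(S, F) = (¼)*219 = 219/4)
√(t(R(12), 159) + u(-178, -136)) = √(196 + 219/4) = √(1003/4) = √1003/2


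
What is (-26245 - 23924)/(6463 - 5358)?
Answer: -50169/1105 ≈ -45.402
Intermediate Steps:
(-26245 - 23924)/(6463 - 5358) = -50169/1105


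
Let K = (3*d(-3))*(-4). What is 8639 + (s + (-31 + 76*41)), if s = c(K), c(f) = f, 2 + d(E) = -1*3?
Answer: 11784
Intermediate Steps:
d(E) = -5 (d(E) = -2 - 1*3 = -2 - 3 = -5)
K = 60 (K = (3*(-5))*(-4) = -15*(-4) = 60)
s = 60
8639 + (s + (-31 + 76*41)) = 8639 + (60 + (-31 + 76*41)) = 8639 + (60 + (-31 + 3116)) = 8639 + (60 + 3085) = 8639 + 3145 = 11784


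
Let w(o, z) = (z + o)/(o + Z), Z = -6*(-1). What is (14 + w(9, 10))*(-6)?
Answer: -458/5 ≈ -91.600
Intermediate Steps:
Z = 6
w(o, z) = (o + z)/(6 + o) (w(o, z) = (z + o)/(o + 6) = (o + z)/(6 + o))
(14 + w(9, 10))*(-6) = (14 + (9 + 10)/(6 + 9))*(-6) = (14 + 19/15)*(-6) = (229/15)*(-6) = -458/5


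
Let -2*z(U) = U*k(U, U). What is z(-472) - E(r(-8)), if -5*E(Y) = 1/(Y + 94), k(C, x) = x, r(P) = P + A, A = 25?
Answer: -61822559/555 ≈ -1.1139e+5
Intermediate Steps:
r(P) = 25 + P (r(P) = P + 25 = 25 + P)
z(U) = -U²/2 (z(U) = -U*U/2 = -U²/2)
E(Y) = -1/(5*(94 + Y)) (E(Y) = -1/(5*(Y + 94)) = -1/(5*(94 + Y)))
z(-472) - E(r(-8)) = -½*(-472)² - (-1)/(470 + 5*(25 - 8)) = -½*222784 - (-1)/(470 + 5*17) = -111392 - (-1)/(470 + 85) = -111392 - (-1)/555 = -111392 - 1*(-1/555) = -111392 + 1/555 = -61822559/555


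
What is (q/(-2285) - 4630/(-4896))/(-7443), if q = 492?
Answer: -4085359/41633760240 ≈ -9.8126e-5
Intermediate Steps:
(q/(-2285) - 4630/(-4896))/(-7443) = (492/(-2285) - 4630/(-4896))/(-7443) = (492*(-1/2285) - 4630*(-1/4896))*(-1/7443) = (-492/2285 + 2315/2448)*(-1/7443) = (4085359/5593680)*(-1/7443) = -4085359/41633760240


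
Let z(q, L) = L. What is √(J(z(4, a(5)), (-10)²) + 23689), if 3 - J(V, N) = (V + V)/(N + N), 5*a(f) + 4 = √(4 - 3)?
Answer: √59230015/50 ≈ 153.92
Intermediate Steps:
a(f) = -⅗ (a(f) = -⅘ + √(4 - 3)/5 = -⅘ + √1/5 = -⅘ + (⅕)*1 = -⅘ + ⅕ = -⅗)
J(V, N) = 3 - V/N (J(V, N) = 3 - (V + V)/(N + N) = 3 - 2*V/(2*N) = 3 - 2*V*1/(2*N) = 3 - V/N)
√(J(z(4, a(5)), (-10)²) + 23689) = √((3 - 1*(-⅗)/(-10)²) + 23689) = √((3 - 1*(-⅗)/100) + 23689) = √((3 - 1*(-⅗)*1/100) + 23689) = √((3 + 3/500) + 23689) = √(1503/500 + 23689) = √(11846003/500) = √59230015/50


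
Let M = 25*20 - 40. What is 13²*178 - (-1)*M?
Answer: 30542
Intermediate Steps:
M = 460 (M = 500 - 40 = 460)
13²*178 - (-1)*M = 13²*178 - (-1)*460 = 169*178 - 1*(-460) = 30082 + 460 = 30542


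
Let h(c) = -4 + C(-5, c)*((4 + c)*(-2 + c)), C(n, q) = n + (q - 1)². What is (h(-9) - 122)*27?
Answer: 137673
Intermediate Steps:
C(n, q) = n + (-1 + q)²
h(c) = -4 + (-5 + (-1 + c)²)*(-2 + c)*(4 + c) (h(c) = -4 + (-5 + (-1 + c)²)*((4 + c)*(-2 + c)) = -4 + (-5 + (-1 + c)²)*((-2 + c)*(4 + c)) = -4 + (-5 + (-1 + c)²)*(-2 + c)*(4 + c))
(h(-9) - 122)*27 = ((28 + (-9)⁴ - 16*(-9)² + 8*(-9)) - 122)*27 = ((28 + 6561 - 16*81 - 72) - 122)*27 = ((28 + 6561 - 1296 - 72) - 122)*27 = (5221 - 122)*27 = 5099*27 = 137673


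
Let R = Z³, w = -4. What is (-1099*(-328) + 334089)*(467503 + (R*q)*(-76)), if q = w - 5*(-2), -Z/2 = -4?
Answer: 162548805391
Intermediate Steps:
Z = 8 (Z = -2*(-4) = 8)
R = 512 (R = 8³ = 512)
q = 6 (q = -4 - 5*(-2) = -4 + 10 = 6)
(-1099*(-328) + 334089)*(467503 + (R*q)*(-76)) = (-1099*(-328) + 334089)*(467503 + (512*6)*(-76)) = (360472 + 334089)*(467503 + 3072*(-76)) = 694561*(467503 - 233472) = 694561*234031 = 162548805391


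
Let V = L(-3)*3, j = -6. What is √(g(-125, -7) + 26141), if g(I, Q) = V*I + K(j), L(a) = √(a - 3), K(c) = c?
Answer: √(26135 - 375*I*√6) ≈ 161.69 - 2.841*I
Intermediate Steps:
L(a) = √(-3 + a)
V = 3*I*√6 (V = √(-3 - 3)*3 = √(-6)*3 = (I*√6)*3 = 3*I*√6 ≈ 7.3485*I)
g(I, Q) = -6 + 3*I*I*√6 (g(I, Q) = (3*I*√6)*I - 6 = 3*I*I*√6 - 6 = -6 + 3*I*I*√6)
√(g(-125, -7) + 26141) = √((-6 + 3*I*(-125)*√6) + 26141) = √((-6 - 375*I*√6) + 26141) = √(26135 - 375*I*√6)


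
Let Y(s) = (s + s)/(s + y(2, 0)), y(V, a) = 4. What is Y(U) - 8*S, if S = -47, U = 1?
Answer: 1882/5 ≈ 376.40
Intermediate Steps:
Y(s) = 2*s/(4 + s) (Y(s) = (s + s)/(s + 4) = (2*s)/(4 + s) = 2*s/(4 + s))
Y(U) - 8*S = 2*1/(4 + 1) - 8*(-47) = 2*1/5 + 376 = 2*1*(⅕) + 376 = ⅖ + 376 = 1882/5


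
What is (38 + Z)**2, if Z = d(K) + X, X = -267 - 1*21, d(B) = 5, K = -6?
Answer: 60025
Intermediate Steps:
X = -288 (X = -267 - 21 = -288)
Z = -283 (Z = 5 - 288 = -283)
(38 + Z)**2 = (38 - 283)**2 = (-245)**2 = 60025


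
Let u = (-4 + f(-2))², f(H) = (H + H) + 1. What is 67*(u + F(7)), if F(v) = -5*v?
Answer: 938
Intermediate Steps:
f(H) = 1 + 2*H (f(H) = 2*H + 1 = 1 + 2*H)
u = 49 (u = (-4 + (1 + 2*(-2)))² = (-4 + (1 - 4))² = (-4 - 3)² = (-7)² = 49)
67*(u + F(7)) = 67*(49 - 5*7) = 67*(49 - 35) = 67*14 = 938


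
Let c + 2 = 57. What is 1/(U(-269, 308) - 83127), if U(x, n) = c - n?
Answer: -1/83380 ≈ -1.1993e-5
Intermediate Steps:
c = 55 (c = -2 + 57 = 55)
U(x, n) = 55 - n
1/(U(-269, 308) - 83127) = 1/((55 - 1*308) - 83127) = 1/((55 - 308) - 83127) = 1/(-253 - 83127) = 1/(-83380) = -1/83380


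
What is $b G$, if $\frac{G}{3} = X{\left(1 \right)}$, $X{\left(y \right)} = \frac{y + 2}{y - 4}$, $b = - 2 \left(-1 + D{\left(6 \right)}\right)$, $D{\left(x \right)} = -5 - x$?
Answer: $-72$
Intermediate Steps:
$b = 24$ ($b = - 2 \left(-1 - 11\right) = \left(-2\right) \left(-12\right) = 24$)
$X{\left(y \right)} = \frac{2 + y}{-4 + y}$
$G = -3$ ($G = 3 \frac{2 + 1}{-4 + 1} = 3 \frac{1}{-3} \cdot 3 = 3 \left(\left(- \frac{1}{3}\right) 3\right) = 3 \left(-1\right) = -3$)
$b G = 24 \left(-3\right) = -72$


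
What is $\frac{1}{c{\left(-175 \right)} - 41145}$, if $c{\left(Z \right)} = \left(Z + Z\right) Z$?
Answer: $\frac{1}{20105} \approx 4.9739 \cdot 10^{-5}$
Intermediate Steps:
$c{\left(Z \right)} = 2 Z^{2}$ ($c{\left(Z \right)} = 2 Z Z = 2 Z^{2}$)
$\frac{1}{c{\left(-175 \right)} - 41145} = \frac{1}{2 \left(-175\right)^{2} - 41145} = \frac{1}{2 \cdot 30625 - 41145} = \frac{1}{61250 - 41145} = \frac{1}{20105}$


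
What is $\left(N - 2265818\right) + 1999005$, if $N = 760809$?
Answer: $493996$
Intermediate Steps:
$\left(N - 2265818\right) + 1999005 = \left(760809 - 2265818\right) + 1999005 = -1505009 + 1999005 = 493996$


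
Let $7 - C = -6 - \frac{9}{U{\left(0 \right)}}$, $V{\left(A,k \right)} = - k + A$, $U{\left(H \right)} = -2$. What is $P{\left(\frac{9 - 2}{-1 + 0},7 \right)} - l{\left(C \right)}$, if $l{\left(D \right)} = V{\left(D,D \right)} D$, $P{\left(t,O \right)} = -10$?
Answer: $-10$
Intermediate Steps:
$V{\left(A,k \right)} = A - k$
$C = \frac{17}{2}$ ($C = 7 - \left(-6 - \frac{9}{-2}\right) = 7 - \left(-6 - - \frac{9}{2}\right) = 7 - \left(-6 + \frac{9}{2}\right) = 7 - - \frac{3}{2} = 7 + \frac{3}{2} = \frac{17}{2} \approx 8.5$)
$l{\left(D \right)} = 0$ ($l{\left(D \right)} = \left(D - D\right) D = 0 D = 0$)
$P{\left(\frac{9 - 2}{-1 + 0},7 \right)} - l{\left(C \right)} = -10 - 0 = -10 + 0 = -10$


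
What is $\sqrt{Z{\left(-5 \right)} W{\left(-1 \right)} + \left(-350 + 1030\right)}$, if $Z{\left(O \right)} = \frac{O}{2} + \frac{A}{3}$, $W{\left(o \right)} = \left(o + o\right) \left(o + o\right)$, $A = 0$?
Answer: $\sqrt{670} \approx 25.884$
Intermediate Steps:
$W{\left(o \right)} = 4 o^{2}$ ($W{\left(o \right)} = 2 o 2 o = 4 o^{2}$)
$Z{\left(O \right)} = \frac{O}{2}$ ($Z{\left(O \right)} = \frac{O}{2} + \frac{0}{3} = O \frac{1}{2} + 0 \cdot \frac{1}{3} = \frac{O}{2} + 0 = \frac{O}{2}$)
$\sqrt{Z{\left(-5 \right)} W{\left(-1 \right)} + \left(-350 + 1030\right)} = \sqrt{\frac{1}{2} \left(-5\right) 4 \left(-1\right)^{2} + \left(-350 + 1030\right)} = \sqrt{- \frac{5 \cdot 4 \cdot 1}{2} + 680} = \sqrt{\left(- \frac{5}{2}\right) 4 + 680} = \sqrt{-10 + 680} = \sqrt{670}$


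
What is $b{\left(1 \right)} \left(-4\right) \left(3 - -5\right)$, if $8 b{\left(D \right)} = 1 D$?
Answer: $-4$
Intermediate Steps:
$b{\left(D \right)} = \frac{D}{8}$ ($b{\left(D \right)} = \frac{1 D}{8} = \frac{D}{8}$)
$b{\left(1 \right)} \left(-4\right) \left(3 - -5\right) = \frac{1}{8} \cdot 1 \left(-4\right) \left(3 - -5\right) = \frac{1}{8} \left(-4\right) \left(3 + 5\right) = \left(- \frac{1}{2}\right) 8 = -4$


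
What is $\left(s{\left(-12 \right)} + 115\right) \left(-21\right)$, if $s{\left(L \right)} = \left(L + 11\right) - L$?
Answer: $-2646$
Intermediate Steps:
$s{\left(L \right)} = 11$ ($s{\left(L \right)} = \left(11 + L\right) - L = 11$)
$\left(s{\left(-12 \right)} + 115\right) \left(-21\right) = \left(11 + 115\right) \left(-21\right) = 126 \left(-21\right) = -2646$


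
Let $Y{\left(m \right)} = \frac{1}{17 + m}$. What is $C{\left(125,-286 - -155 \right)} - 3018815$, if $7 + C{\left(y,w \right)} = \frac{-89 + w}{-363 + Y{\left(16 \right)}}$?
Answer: $- \frac{18079721328}{5989} \approx -3.0188 \cdot 10^{6}$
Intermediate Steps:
$C{\left(y,w \right)} = - \frac{80909}{11978} - \frac{33 w}{11978}$ ($C{\left(y,w \right)} = -7 + \frac{-89 + w}{-363 + \frac{1}{17 + 16}} = -7 + \frac{-89 + w}{-363 + \frac{1}{33}} = -7 + \frac{-89 + w}{- \frac{11978}{33}} = -7 + \left(-89 + w\right) \left(- \frac{33}{11978}\right) = -7 - \left(- \frac{2937}{11978} + \frac{33 w}{11978}\right) = - \frac{80909}{11978} - \frac{33 w}{11978}$)
$C{\left(125,-286 - -155 \right)} - 3018815 = \left(- \frac{80909}{11978} - \frac{33 \left(-286 - -155\right)}{11978}\right) - 3018815 = \left(- \frac{80909}{11978} - \frac{33 \left(-286 + 155\right)}{11978}\right) - 3018815 = \left(- \frac{80909}{11978} - - \frac{4323}{11978}\right) - 3018815 = \left(- \frac{80909}{11978} + \frac{4323}{11978}\right) - 3018815 = - \frac{38293}{5989} - 3018815 = - \frac{18079721328}{5989}$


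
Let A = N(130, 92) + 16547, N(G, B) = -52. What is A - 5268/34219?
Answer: 564437137/34219 ≈ 16495.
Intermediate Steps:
A = 16495 (A = -52 + 16547 = 16495)
A - 5268/34219 = 16495 - 5268/34219 = 564437137/34219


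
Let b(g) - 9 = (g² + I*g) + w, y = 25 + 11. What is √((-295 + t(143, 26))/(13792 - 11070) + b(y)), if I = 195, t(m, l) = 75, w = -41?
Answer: √15344477454/1361 ≈ 91.016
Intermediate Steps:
y = 36
b(g) = -32 + g² + 195*g (b(g) = 9 + ((g² + 195*g) - 41) = 9 + (-41 + g² + 195*g) = -32 + g² + 195*g)
√((-295 + t(143, 26))/(13792 - 11070) + b(y)) = √((-295 + 75)/(13792 - 11070) + (-32 + 36² + 195*36)) = √(-220/2722 + (-32 + 1296 + 7020)) = √(-220*1/2722 + 8284) = √(-110/1361 + 8284) = √(11274414/1361) = √15344477454/1361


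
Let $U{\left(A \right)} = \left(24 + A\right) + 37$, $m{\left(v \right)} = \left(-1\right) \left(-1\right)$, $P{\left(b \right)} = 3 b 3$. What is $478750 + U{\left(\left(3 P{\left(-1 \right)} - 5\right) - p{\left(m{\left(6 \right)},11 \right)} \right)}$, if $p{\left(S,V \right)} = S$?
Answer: $478778$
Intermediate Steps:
$P{\left(b \right)} = 9 b$
$m{\left(v \right)} = 1$
$U{\left(A \right)} = 61 + A$
$478750 + U{\left(\left(3 P{\left(-1 \right)} - 5\right) - p{\left(m{\left(6 \right)},11 \right)} \right)} = 478750 + \left(61 + \left(\left(3 \cdot 9 \left(-1\right) - 5\right) - 1\right)\right) = 478750 + \left(61 + \left(\left(3 \left(-9\right) - 5\right) - 1\right)\right) = 478750 + \left(61 - 33\right) = 478750 + 28 = 478778$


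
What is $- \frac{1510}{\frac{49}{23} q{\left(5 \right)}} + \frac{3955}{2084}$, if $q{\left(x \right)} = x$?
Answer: $- \frac{14281669}{102116} \approx -139.86$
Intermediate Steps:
$- \frac{1510}{\frac{49}{23} q{\left(5 \right)}} + \frac{3955}{2084} = - \frac{1510}{\frac{49}{23} \cdot 5} + \frac{3955}{2084} = - \frac{1510}{\frac{245}{23}} + \frac{3955}{2084} = \left(-1510\right) \frac{23}{245} + \frac{3955}{2084} = - \frac{6946}{49} + \frac{3955}{2084} = - \frac{14281669}{102116}$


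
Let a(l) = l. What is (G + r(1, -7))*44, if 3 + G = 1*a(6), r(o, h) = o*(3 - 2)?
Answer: 176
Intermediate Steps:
r(o, h) = o (r(o, h) = o*1 = o)
G = 3 (G = -3 + 1*6 = -3 + 6 = 3)
(G + r(1, -7))*44 = (3 + 1)*44 = 4*44 = 176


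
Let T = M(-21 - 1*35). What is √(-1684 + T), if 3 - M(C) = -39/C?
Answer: 5*I*√52738/28 ≈ 41.008*I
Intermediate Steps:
M(C) = 3 + 39/C (M(C) = 3 - (-39)/C = 3 + 39/C)
T = 129/56 (T = 3 + 39/(-21 - 1*35) = 3 + 39/(-21 - 35) = 3 + 39/(-56) = 3 + 39*(-1/56) = 3 - 39/56 = 129/56 ≈ 2.3036)
√(-1684 + T) = √(-1684 + 129/56) = √(-94175/56) = 5*I*√52738/28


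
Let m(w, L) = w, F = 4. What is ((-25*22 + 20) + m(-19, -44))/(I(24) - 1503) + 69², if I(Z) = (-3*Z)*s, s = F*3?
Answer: 1252204/263 ≈ 4761.2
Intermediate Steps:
s = 12 (s = 4*3 = 12)
I(Z) = -36*Z (I(Z) = -3*Z*12 = -36*Z)
((-25*22 + 20) + m(-19, -44))/(I(24) - 1503) + 69² = ((-25*22 + 20) - 19)/(-36*24 - 1503) + 69² = ((-550 + 20) - 19)/(-864 - 1503) + 4761 = (-530 - 19)/(-2367) + 4761 = -549*(-1/2367) + 4761 = 61/263 + 4761 = 1252204/263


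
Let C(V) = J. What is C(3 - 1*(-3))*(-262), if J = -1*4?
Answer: 1048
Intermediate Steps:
J = -4
C(V) = -4
C(3 - 1*(-3))*(-262) = -4*(-262) = 1048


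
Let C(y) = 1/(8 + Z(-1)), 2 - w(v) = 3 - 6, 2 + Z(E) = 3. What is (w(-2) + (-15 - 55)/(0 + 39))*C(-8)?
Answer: 125/351 ≈ 0.35613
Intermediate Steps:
Z(E) = 1 (Z(E) = -2 + 3 = 1)
w(v) = 5 (w(v) = 2 - (3 - 6) = 2 - 1*(-3) = 2 + 3 = 5)
C(y) = 1/9 (C(y) = 1/(8 + 1) = 1/9)
(w(-2) + (-15 - 55)/(0 + 39))*C(-8) = (5 + (-15 - 55)/(0 + 39))*(1/9) = (5 - 70/39)*(1/9) = (125/39)*(1/9) = 125/351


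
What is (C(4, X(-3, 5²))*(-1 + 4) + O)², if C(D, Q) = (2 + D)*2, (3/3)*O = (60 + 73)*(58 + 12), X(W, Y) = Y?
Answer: 87347716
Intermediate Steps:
O = 9310 (O = (60 + 73)*(58 + 12) = 133*70 = 9310)
C(D, Q) = 4 + 2*D
(C(4, X(-3, 5²))*(-1 + 4) + O)² = ((4 + 2*4)*(-1 + 4) + 9310)² = ((4 + 8)*3 + 9310)² = (12*3 + 9310)² = (36 + 9310)² = 9346² = 87347716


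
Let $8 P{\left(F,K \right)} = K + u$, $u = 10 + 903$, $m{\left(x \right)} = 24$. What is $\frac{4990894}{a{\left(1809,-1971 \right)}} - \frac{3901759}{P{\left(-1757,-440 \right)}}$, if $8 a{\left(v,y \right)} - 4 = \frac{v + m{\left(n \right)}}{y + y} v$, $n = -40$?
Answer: $- \frac{6572491641160}{57813371} \approx -1.1368 \cdot 10^{5}$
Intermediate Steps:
$u = 913$
$P{\left(F,K \right)} = \frac{913}{8} + \frac{K}{8}$ ($P{\left(F,K \right)} = \frac{K + 913}{8} = \frac{913 + K}{8} = \frac{913}{8} + \frac{K}{8}$)
$a{\left(v,y \right)} = \frac{1}{2} + \frac{v \left(24 + v\right)}{16 y}$ ($a{\left(v,y \right)} = \frac{1}{2} + \frac{\frac{v + 24}{y + y} v}{8} = \frac{1}{2} + \frac{\frac{24 + v}{2 y} v}{8} = \frac{1}{2} + \frac{\frac{1}{2} v \frac{1}{y} \left(24 + v\right)}{8} = \frac{1}{2} + \frac{v \left(24 + v\right)}{16 y}$)
$\frac{4990894}{a{\left(1809,-1971 \right)}} - \frac{3901759}{P{\left(-1757,-440 \right)}} = \frac{4990894}{\frac{1}{16} \frac{1}{-1971} \left(1809^{2} + 8 \left(-1971\right) + 24 \cdot 1809\right)} - \frac{3901759}{\frac{913}{8} + \frac{1}{8} \left(-440\right)} = \frac{4990894}{\frac{1}{16} \left(- \frac{1}{1971}\right) \left(3272481 - 15768 + 43416\right)} - \frac{3901759}{\frac{913}{8} - 55} = \frac{4990894}{\frac{1}{16} \left(- \frac{1}{1971}\right) 3300129} - \frac{3901759}{\frac{473}{8}} = \frac{4990894}{- \frac{122227}{1168}} - \frac{31214072}{473} = 4990894 \left(- \frac{1168}{122227}\right) - \frac{31214072}{473} = - \frac{5829364192}{122227} - \frac{31214072}{473} = - \frac{6572491641160}{57813371}$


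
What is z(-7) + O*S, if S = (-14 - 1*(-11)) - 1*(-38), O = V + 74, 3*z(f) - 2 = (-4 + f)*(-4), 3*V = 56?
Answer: 9776/3 ≈ 3258.7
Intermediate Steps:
V = 56/3 (V = (⅓)*56 = 56/3 ≈ 18.667)
z(f) = 6 - 4*f/3 (z(f) = ⅔ + ((-4 + f)*(-4))/3 = ⅔ + (16 - 4*f)/3 = ⅔ + (16/3 - 4*f/3) = 6 - 4*f/3)
O = 278/3 (O = 56/3 + 74 = 278/3 ≈ 92.667)
S = 35 (S = (-14 + 11) + 38 = -3 + 38 = 35)
z(-7) + O*S = (6 - 4/3*(-7)) + (278/3)*35 = (6 + 28/3) + 9730/3 = 46/3 + 9730/3 = 9776/3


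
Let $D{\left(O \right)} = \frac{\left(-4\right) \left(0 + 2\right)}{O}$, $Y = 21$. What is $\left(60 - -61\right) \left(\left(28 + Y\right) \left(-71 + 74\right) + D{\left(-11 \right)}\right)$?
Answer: $17875$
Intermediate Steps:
$D{\left(O \right)} = - \frac{8}{O}$ ($D{\left(O \right)} = \frac{\left(-4\right) 2}{O} = - \frac{8}{O}$)
$\left(60 - -61\right) \left(\left(28 + Y\right) \left(-71 + 74\right) + D{\left(-11 \right)}\right) = \left(60 - -61\right) \left(\left(28 + 21\right) \left(-71 + 74\right) - \frac{8}{-11}\right) = \left(60 + 61\right) \left(49 \cdot 3 - - \frac{8}{11}\right) = 121 \left(147 + \frac{8}{11}\right) = 121 \cdot \frac{1625}{11} = 17875$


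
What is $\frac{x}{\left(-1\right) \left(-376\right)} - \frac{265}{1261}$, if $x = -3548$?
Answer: $- \frac{1143417}{118534} \approx -9.6463$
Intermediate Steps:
$\frac{x}{\left(-1\right) \left(-376\right)} - \frac{265}{1261} = - \frac{3548}{\left(-1\right) \left(-376\right)} - \frac{265}{1261} = - \frac{3548}{376} - \frac{265}{1261} = \left(-3548\right) \frac{1}{376} - \frac{265}{1261} = - \frac{887}{94} - \frac{265}{1261} = - \frac{1143417}{118534}$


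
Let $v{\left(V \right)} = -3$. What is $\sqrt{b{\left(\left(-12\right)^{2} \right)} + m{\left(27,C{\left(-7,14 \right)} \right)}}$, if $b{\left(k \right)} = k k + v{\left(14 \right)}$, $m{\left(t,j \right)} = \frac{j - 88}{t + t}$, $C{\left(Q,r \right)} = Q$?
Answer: $\frac{\sqrt{6716922}}{18} \approx 143.98$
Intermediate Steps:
$m{\left(t,j \right)} = \frac{-88 + j}{2 t}$
$b{\left(k \right)} = -3 + k^{2}$ ($b{\left(k \right)} = k k - 3 = k^{2} - 3 = -3 + k^{2}$)
$\sqrt{b{\left(\left(-12\right)^{2} \right)} + m{\left(27,C{\left(-7,14 \right)} \right)}} = \sqrt{\left(-3 + \left(\left(-12\right)^{2}\right)^{2}\right) + \frac{-88 - 7}{2 \cdot 27}} = \sqrt{\left(-3 + 144^{2}\right) + \frac{1}{2} \cdot \frac{1}{27} \left(-95\right)} = \sqrt{\left(-3 + 20736\right) - \frac{95}{54}} = \sqrt{20733 - \frac{95}{54}} = \sqrt{\frac{1119487}{54}} = \frac{\sqrt{6716922}}{18}$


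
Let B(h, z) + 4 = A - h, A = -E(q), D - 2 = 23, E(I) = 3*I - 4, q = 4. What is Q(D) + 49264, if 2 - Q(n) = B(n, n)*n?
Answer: 50191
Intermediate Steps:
E(I) = -4 + 3*I
D = 25 (D = 2 + 23 = 25)
A = -8 (A = -(-4 + 3*4) = -(-4 + 12) = -1*8 = -8)
B(h, z) = -12 - h (B(h, z) = -4 + (-8 - h) = -12 - h)
Q(n) = 2 - n*(-12 - n) (Q(n) = 2 - (-12 - n)*n = 2 - n*(-12 - n))
Q(D) + 49264 = (2 + 25*(12 + 25)) + 49264 = (2 + 25*37) + 49264 = (2 + 925) + 49264 = 927 + 49264 = 50191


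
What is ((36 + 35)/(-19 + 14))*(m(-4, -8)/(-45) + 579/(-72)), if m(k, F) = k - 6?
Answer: 39973/360 ≈ 111.04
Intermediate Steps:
m(k, F) = -6 + k
((36 + 35)/(-19 + 14))*(m(-4, -8)/(-45) + 579/(-72)) = ((36 + 35)/(-19 + 14))*((-6 - 4)/(-45) + 579/(-72)) = (71/(-5))*(-10*(-1/45) + 579*(-1/72)) = (71*(-1/5))*(2/9 - 193/24) = -71/5*(-563/72) = 39973/360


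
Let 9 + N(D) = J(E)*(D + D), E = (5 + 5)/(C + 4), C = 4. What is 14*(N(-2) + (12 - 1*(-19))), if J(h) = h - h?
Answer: 308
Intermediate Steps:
E = 5/4 (E = (5 + 5)/(4 + 4) = 10/8 = 10*(1/8) = 5/4 ≈ 1.2500)
J(h) = 0
N(D) = -9 (N(D) = -9 + 0*(D + D) = -9 + 0*(2*D) = -9 + 0 = -9)
14*(N(-2) + (12 - 1*(-19))) = 14*(-9 + (12 - 1*(-19))) = 14*(-9 + (12 + 19)) = 14*(-9 + 31) = 14*22 = 308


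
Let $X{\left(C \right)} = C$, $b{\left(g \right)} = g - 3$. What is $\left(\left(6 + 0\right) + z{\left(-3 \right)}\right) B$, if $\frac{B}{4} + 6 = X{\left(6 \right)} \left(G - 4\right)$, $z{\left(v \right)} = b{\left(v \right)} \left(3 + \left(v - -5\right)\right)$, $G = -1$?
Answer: $3456$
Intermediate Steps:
$b{\left(g \right)} = -3 + g$
$z{\left(v \right)} = \left(-3 + v\right) \left(8 + v\right)$ ($z{\left(v \right)} = \left(-3 + v\right) \left(3 + \left(v - -5\right)\right) = \left(-3 + v\right) \left(3 + \left(v + 5\right)\right) = \left(-3 + v\right) \left(3 + \left(5 + v\right)\right) = \left(-3 + v\right) \left(8 + v\right)$)
$B = -144$ ($B = -24 + 4 \cdot 6 \left(-1 - 4\right) = -24 + 4 \cdot 6 \left(-5\right) = -24 + 4 \left(-30\right) = -24 - 120 = -144$)
$\left(\left(6 + 0\right) + z{\left(-3 \right)}\right) B = \left(\left(6 + 0\right) + \left(-3 - 3\right) \left(8 - 3\right)\right) \left(-144\right) = \left(6 - 30\right) \left(-144\right) = \left(-24\right) \left(-144\right) = 3456$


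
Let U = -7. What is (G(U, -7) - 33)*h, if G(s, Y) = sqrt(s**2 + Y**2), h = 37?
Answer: -1221 + 259*sqrt(2) ≈ -854.72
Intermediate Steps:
G(s, Y) = sqrt(Y**2 + s**2)
(G(U, -7) - 33)*h = (sqrt((-7)**2 + (-7)**2) - 33)*37 = (sqrt(49 + 49) - 33)*37 = (sqrt(98) - 33)*37 = (7*sqrt(2) - 33)*37 = (-33 + 7*sqrt(2))*37 = -1221 + 259*sqrt(2)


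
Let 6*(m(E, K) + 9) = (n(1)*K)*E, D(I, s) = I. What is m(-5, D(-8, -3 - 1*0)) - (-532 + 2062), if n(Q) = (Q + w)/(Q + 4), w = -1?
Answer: -1539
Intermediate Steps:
n(Q) = (-1 + Q)/(4 + Q) (n(Q) = (Q - 1)/(Q + 4) = (-1 + Q)/(4 + Q))
m(E, K) = -9 (m(E, K) = -9 + ((((-1 + 1)/(4 + 1))*K)*E)/6 = -9 + (((0/5)*K)*E)/6 = -9 + ((((1/5)*0)*K)*E)/6 = -9 + ((0*K)*E)/6 = -9 + (0*E)/6 = -9 + (1/6)*0 = -9 + 0 = -9)
m(-5, D(-8, -3 - 1*0)) - (-532 + 2062) = -9 - (-532 + 2062) = -9 - 1*1530 = -9 - 1530 = -1539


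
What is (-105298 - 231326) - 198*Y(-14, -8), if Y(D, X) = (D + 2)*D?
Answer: -369888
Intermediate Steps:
Y(D, X) = D*(2 + D) (Y(D, X) = (2 + D)*D = D*(2 + D))
(-105298 - 231326) - 198*Y(-14, -8) = (-105298 - 231326) - (-2772)*(2 - 14) = -336624 - (-2772)*(-12) = -336624 - 198*168 = -336624 - 33264 = -369888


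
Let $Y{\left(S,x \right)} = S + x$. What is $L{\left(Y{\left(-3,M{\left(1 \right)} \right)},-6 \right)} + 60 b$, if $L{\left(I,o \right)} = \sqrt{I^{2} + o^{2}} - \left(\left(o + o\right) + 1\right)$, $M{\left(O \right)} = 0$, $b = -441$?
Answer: $-26449 + 3 \sqrt{5} \approx -26442.0$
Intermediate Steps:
$L{\left(I,o \right)} = -1 + \sqrt{I^{2} + o^{2}} - 2 o$ ($L{\left(I,o \right)} = \sqrt{I^{2} + o^{2}} - \left(2 o + 1\right) = \sqrt{I^{2} + o^{2}} - \left(1 + 2 o\right) = -1 + \sqrt{I^{2} + o^{2}} - 2 o$)
$L{\left(Y{\left(-3,M{\left(1 \right)} \right)},-6 \right)} + 60 b = \left(-1 + \sqrt{\left(-3 + 0\right)^{2} + \left(-6\right)^{2}} - -12\right) + 60 \left(-441\right) = \left(-1 + \sqrt{\left(-3\right)^{2} + 36} + 12\right) - 26460 = \left(-1 + \sqrt{9 + 36} + 12\right) - 26460 = \left(-1 + \sqrt{45} + 12\right) - 26460 = \left(-1 + 3 \sqrt{5} + 12\right) - 26460 = \left(11 + 3 \sqrt{5}\right) - 26460 = -26449 + 3 \sqrt{5}$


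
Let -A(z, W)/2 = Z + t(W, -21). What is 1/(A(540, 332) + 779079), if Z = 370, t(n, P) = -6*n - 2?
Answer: 1/782327 ≈ 1.2782e-6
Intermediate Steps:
t(n, P) = -2 - 6*n
A(z, W) = -736 + 12*W (A(z, W) = -2*(370 + (-2 - 6*W)) = -2*(368 - 6*W) = -736 + 12*W)
1/(A(540, 332) + 779079) = 1/((-736 + 12*332) + 779079) = 1/((-736 + 3984) + 779079) = 1/(3248 + 779079) = 1/782327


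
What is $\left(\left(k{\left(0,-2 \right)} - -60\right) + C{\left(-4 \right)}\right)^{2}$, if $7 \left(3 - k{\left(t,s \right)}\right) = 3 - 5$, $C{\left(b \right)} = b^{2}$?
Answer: $\frac{308025}{49} \approx 6286.2$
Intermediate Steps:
$k{\left(t,s \right)} = \frac{23}{7}$ ($k{\left(t,s \right)} = 3 - \frac{3 - 5}{7} = 3 - - \frac{2}{7} = 3 + \frac{2}{7} = \frac{23}{7}$)
$\left(\left(k{\left(0,-2 \right)} - -60\right) + C{\left(-4 \right)}\right)^{2} = \left(\left(\frac{23}{7} - -60\right) + \left(-4\right)^{2}\right)^{2} = \left(\left(\frac{23}{7} + 60\right) + 16\right)^{2} = \left(\frac{443}{7} + 16\right)^{2} = \left(\frac{555}{7}\right)^{2} = \frac{308025}{49}$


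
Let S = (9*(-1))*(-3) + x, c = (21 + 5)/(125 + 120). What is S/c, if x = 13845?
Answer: 1699320/13 ≈ 1.3072e+5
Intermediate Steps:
c = 26/245 ≈ 0.10612
S = 13872 (S = (9*(-1))*(-3) + 13845 = -9*(-3) + 13845 = 27 + 13845 = 13872)
S/c = 13872/(26/245) = 13872*(245/26) = 1699320/13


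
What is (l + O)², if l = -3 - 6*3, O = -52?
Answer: 5329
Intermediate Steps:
l = -21 (l = -3 - 18 = -21)
(l + O)² = (-21 - 52)² = (-73)² = 5329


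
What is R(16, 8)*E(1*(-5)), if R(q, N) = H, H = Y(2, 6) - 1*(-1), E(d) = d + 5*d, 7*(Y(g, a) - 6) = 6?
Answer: -1650/7 ≈ -235.71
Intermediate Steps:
Y(g, a) = 48/7 (Y(g, a) = 6 + (1/7)*6 = 6 + 6/7 = 48/7)
E(d) = 6*d
H = 55/7 (H = 48/7 - 1*(-1) = 48/7 + 1 = 55/7 ≈ 7.8571)
R(q, N) = 55/7
R(16, 8)*E(1*(-5)) = 55*(6*(1*(-5)))/7 = 55*(6*(-5))/7 = (55/7)*(-30) = -1650/7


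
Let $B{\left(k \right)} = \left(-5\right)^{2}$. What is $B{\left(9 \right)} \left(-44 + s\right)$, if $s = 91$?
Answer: $1175$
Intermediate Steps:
$B{\left(k \right)} = 25$
$B{\left(9 \right)} \left(-44 + s\right) = 25 \left(-44 + 91\right) = 25 \cdot 47 = 1175$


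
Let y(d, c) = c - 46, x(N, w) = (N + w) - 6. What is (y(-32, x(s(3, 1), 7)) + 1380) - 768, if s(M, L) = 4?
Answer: 571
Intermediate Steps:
x(N, w) = -6 + N + w
y(d, c) = -46 + c
(y(-32, x(s(3, 1), 7)) + 1380) - 768 = ((-46 + (-6 + 4 + 7)) + 1380) - 768 = ((-46 + 5) + 1380) - 768 = (-41 + 1380) - 768 = 1339 - 768 = 571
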